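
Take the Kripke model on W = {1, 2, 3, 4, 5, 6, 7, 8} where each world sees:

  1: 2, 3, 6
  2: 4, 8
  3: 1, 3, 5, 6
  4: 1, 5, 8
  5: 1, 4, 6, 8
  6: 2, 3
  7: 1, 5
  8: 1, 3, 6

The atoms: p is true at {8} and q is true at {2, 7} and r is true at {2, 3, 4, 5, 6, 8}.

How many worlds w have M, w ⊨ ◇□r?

1: successors {2, 3, 6}; □r there: 2:T, 3:F, 6:T. ✓
2: successors {4, 8}; □r there: 4:F, 8:F. ✗
3: successors {1, 3, 5, 6}; □r there: 1:T, 3:F, 5:F, 6:T. ✓
4: successors {1, 5, 8}; □r there: 1:T, 5:F, 8:F. ✓
5: successors {1, 4, 6, 8}; □r there: 1:T, 4:F, 6:T, 8:F. ✓
6: successors {2, 3}; □r there: 2:T, 3:F. ✓
7: successors {1, 5}; □r there: 1:T, 5:F. ✓
8: successors {1, 3, 6}; □r there: 1:T, 3:F, 6:T. ✓
Satisfying worlds: {1, 3, 4, 5, 6, 7, 8}.

7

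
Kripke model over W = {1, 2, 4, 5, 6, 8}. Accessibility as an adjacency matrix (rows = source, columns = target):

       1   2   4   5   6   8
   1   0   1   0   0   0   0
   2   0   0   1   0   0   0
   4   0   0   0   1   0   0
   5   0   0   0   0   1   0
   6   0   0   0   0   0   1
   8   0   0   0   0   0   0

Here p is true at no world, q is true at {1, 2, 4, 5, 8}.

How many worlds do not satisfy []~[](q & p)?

1

1: successors {2}; ~[](q & p) there: 2:T. ✓
2: successors {4}; ~[](q & p) there: 4:T. ✓
4: successors {5}; ~[](q & p) there: 5:T. ✓
5: successors {6}; ~[](q & p) there: 6:T. ✓
6: successors {8}; ~[](q & p) there: 8:F. ✗
8: no successors, so []~[](q & p) holds vacuously. ✓
Satisfying worlds: {1, 2, 4, 5, 8}.
So []~[](q & p) fails at the other 1 world.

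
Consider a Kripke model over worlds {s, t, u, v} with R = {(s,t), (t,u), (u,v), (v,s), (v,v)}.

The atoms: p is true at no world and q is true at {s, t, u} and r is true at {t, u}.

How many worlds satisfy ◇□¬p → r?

s: ◇□¬p is T, r is F. ✗
t: ◇□¬p is T, r is T. ✓
u: ◇□¬p is T, r is T. ✓
v: ◇□¬p is T, r is F. ✗
Satisfying worlds: {t, u}.

2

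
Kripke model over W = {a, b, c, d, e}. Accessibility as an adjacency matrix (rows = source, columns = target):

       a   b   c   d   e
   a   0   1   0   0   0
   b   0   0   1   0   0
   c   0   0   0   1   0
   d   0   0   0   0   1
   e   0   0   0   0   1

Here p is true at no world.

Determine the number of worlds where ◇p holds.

0

a: successors {b}; p there: b:F. ✗
b: successors {c}; p there: c:F. ✗
c: successors {d}; p there: d:F. ✗
d: successors {e}; p there: e:F. ✗
e: successors {e}; p there: e:F. ✗
Satisfying worlds: ∅.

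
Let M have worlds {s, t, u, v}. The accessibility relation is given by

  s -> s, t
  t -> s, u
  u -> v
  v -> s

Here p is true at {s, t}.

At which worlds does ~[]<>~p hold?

{s, t, u, v}

s: []<>~p is F. ✓
t: []<>~p is F. ✓
u: []<>~p is F. ✓
v: []<>~p is F. ✓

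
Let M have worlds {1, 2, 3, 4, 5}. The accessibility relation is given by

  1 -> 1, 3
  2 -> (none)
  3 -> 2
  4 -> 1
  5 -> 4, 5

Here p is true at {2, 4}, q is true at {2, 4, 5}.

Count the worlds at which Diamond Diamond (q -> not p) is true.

1: successors {1, 3}; Diamond (q -> not p) there: 1:T, 3:F. ✓
2: no successors, so Diamond Diamond (q -> not p) fails. ✗
3: successors {2}; Diamond (q -> not p) there: 2:F. ✗
4: successors {1}; Diamond (q -> not p) there: 1:T. ✓
5: successors {4, 5}; Diamond (q -> not p) there: 4:T, 5:T. ✓
Satisfying worlds: {1, 4, 5}.

3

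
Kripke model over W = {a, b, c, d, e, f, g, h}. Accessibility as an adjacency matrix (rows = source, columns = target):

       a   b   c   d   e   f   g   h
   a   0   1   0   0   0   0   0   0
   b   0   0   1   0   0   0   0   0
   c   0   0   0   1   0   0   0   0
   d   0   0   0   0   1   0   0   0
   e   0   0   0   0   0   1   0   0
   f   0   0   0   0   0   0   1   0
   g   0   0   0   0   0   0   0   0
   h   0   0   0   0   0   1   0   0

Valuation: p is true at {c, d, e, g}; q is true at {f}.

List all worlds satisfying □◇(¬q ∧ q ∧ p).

{g}

a: successors {b}; ◇(¬q ∧ q ∧ p) there: b:F. ✗
b: successors {c}; ◇(¬q ∧ q ∧ p) there: c:F. ✗
c: successors {d}; ◇(¬q ∧ q ∧ p) there: d:F. ✗
d: successors {e}; ◇(¬q ∧ q ∧ p) there: e:F. ✗
e: successors {f}; ◇(¬q ∧ q ∧ p) there: f:F. ✗
f: successors {g}; ◇(¬q ∧ q ∧ p) there: g:F. ✗
g: no successors, so □◇(¬q ∧ q ∧ p) holds vacuously. ✓
h: successors {f}; ◇(¬q ∧ q ∧ p) there: f:F. ✗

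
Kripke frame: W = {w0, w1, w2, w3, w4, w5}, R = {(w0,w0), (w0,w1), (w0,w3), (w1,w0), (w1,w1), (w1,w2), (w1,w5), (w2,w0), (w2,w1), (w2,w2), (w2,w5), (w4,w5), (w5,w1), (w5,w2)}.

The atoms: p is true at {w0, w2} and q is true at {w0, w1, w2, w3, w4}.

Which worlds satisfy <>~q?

w0: successors {w0, w1, w3}; ~q there: w0:F, w1:F, w3:F. ✗
w1: successors {w0, w1, w2, w5}; ~q there: w0:F, w1:F, w2:F, w5:T. ✓
w2: successors {w0, w1, w2, w5}; ~q there: w0:F, w1:F, w2:F, w5:T. ✓
w3: no successors, so <>~q fails. ✗
w4: successors {w5}; ~q there: w5:T. ✓
w5: successors {w1, w2}; ~q there: w1:F, w2:F. ✗

{w1, w2, w4}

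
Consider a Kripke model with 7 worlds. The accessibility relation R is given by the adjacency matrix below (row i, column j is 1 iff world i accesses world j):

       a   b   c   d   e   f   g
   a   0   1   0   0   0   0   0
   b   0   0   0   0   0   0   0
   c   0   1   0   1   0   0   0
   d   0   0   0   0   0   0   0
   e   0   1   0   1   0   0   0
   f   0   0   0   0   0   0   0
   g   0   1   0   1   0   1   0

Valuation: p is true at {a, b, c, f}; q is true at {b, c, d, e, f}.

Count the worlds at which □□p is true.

7

a: successors {b}; □p there: b:T. ✓
b: no successors, so □□p holds vacuously. ✓
c: successors {b, d}; □p there: b:T, d:T. ✓
d: no successors, so □□p holds vacuously. ✓
e: successors {b, d}; □p there: b:T, d:T. ✓
f: no successors, so □□p holds vacuously. ✓
g: successors {b, d, f}; □p there: b:T, d:T, f:T. ✓
Satisfying worlds: {a, b, c, d, e, f, g}.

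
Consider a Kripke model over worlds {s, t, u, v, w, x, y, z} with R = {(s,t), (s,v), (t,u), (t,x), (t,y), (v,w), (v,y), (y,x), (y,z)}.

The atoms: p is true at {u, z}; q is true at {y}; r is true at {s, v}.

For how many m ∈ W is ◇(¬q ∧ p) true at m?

s: successors {t, v}; ¬q ∧ p there: t:F, v:F. ✗
t: successors {u, x, y}; ¬q ∧ p there: u:T, x:F, y:F. ✓
u: no successors, so ◇(¬q ∧ p) fails. ✗
v: successors {w, y}; ¬q ∧ p there: w:F, y:F. ✗
w: no successors, so ◇(¬q ∧ p) fails. ✗
x: no successors, so ◇(¬q ∧ p) fails. ✗
y: successors {x, z}; ¬q ∧ p there: x:F, z:T. ✓
z: no successors, so ◇(¬q ∧ p) fails. ✗
Satisfying worlds: {t, y}.

2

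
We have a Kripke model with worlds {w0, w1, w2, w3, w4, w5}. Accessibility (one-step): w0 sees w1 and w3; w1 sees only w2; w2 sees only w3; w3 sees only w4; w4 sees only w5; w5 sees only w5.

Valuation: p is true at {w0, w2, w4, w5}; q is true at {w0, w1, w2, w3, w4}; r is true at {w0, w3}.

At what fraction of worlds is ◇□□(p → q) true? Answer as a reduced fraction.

w0: successors {w1, w3}; □□(p → q) there: w1:T, w3:F. ✓
w1: successors {w2}; □□(p → q) there: w2:T. ✓
w2: successors {w3}; □□(p → q) there: w3:F. ✗
w3: successors {w4}; □□(p → q) there: w4:F. ✗
w4: successors {w5}; □□(p → q) there: w5:F. ✗
w5: successors {w5}; □□(p → q) there: w5:F. ✗
That's 2 of 6 worlds, so 2/6 = 1/3.

1/3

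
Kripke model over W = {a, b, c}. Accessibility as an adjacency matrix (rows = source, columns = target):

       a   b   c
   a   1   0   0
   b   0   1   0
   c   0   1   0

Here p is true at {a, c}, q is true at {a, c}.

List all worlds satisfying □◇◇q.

{a}

a: successors {a}; ◇◇q there: a:T. ✓
b: successors {b}; ◇◇q there: b:F. ✗
c: successors {b}; ◇◇q there: b:F. ✗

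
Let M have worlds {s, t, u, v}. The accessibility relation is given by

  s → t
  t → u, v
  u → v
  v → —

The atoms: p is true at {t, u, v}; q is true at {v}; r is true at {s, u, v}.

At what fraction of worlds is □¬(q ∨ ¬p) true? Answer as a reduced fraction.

s: successors {t}; ¬(q ∨ ¬p) there: t:T. ✓
t: successors {u, v}; ¬(q ∨ ¬p) there: u:T, v:F. ✗
u: successors {v}; ¬(q ∨ ¬p) there: v:F. ✗
v: no successors, so □¬(q ∨ ¬p) holds vacuously. ✓
That's 2 of 4 worlds, so 2/4 = 1/2.

1/2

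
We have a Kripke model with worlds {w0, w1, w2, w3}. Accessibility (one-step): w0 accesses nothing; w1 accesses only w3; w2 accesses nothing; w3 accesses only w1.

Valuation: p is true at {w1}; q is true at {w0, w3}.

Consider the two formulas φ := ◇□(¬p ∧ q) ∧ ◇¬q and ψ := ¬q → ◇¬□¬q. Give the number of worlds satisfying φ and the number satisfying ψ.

For ◇□(¬p ∧ q) ∧ ◇¬q:
w0: ◇□(¬p ∧ q) is F, ◇¬q is F. ✗
w1: ◇□(¬p ∧ q) is F, ◇¬q is F. ✗
w2: ◇□(¬p ∧ q) is F, ◇¬q is F. ✗
w3: ◇□(¬p ∧ q) is T, ◇¬q is T. ✓
— 1 world.
For ¬q → ◇¬□¬q:
w0: ¬q is F, ◇¬□¬q is F. ✓
w1: ¬q is T, ◇¬□¬q is F. ✗
w2: ¬q is T, ◇¬□¬q is F. ✗
w3: ¬q is F, ◇¬□¬q is T. ✓
— 2 worlds.

1 and 2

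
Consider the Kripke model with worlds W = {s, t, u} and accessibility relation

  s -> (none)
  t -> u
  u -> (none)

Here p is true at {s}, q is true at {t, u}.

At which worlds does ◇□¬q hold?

{t}

s: no successors, so ◇□¬q fails. ✗
t: successors {u}; □¬q there: u:T. ✓
u: no successors, so ◇□¬q fails. ✗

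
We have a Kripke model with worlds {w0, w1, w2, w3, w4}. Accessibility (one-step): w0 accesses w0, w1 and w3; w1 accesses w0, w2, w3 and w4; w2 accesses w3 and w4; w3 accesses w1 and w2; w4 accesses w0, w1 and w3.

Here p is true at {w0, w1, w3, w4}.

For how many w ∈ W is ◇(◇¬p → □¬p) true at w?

w0: successors {w0, w1, w3}; ◇¬p → □¬p there: w0:T, w1:F, w3:F. ✓
w1: successors {w0, w2, w3, w4}; ◇¬p → □¬p there: w0:T, w2:T, w3:F, w4:T. ✓
w2: successors {w3, w4}; ◇¬p → □¬p there: w3:F, w4:T. ✓
w3: successors {w1, w2}; ◇¬p → □¬p there: w1:F, w2:T. ✓
w4: successors {w0, w1, w3}; ◇¬p → □¬p there: w0:T, w1:F, w3:F. ✓
Satisfying worlds: {w0, w1, w2, w3, w4}.

5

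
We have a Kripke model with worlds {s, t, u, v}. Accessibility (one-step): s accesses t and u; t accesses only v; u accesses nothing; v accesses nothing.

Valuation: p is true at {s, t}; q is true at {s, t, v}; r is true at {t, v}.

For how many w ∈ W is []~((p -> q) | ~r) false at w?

s: successors {t, u}; ~((p -> q) | ~r) there: t:F, u:F. ✗
t: successors {v}; ~((p -> q) | ~r) there: v:F. ✗
u: no successors, so []~((p -> q) | ~r) holds vacuously. ✓
v: no successors, so []~((p -> q) | ~r) holds vacuously. ✓
Satisfying worlds: {u, v}.
So []~((p -> q) | ~r) fails at the other 2 worlds.

2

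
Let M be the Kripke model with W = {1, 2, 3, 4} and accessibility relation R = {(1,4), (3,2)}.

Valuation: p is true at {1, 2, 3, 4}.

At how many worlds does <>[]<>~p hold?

2

1: successors {4}; []<>~p there: 4:T. ✓
2: no successors, so <>[]<>~p fails. ✗
3: successors {2}; []<>~p there: 2:T. ✓
4: no successors, so <>[]<>~p fails. ✗
Satisfying worlds: {1, 3}.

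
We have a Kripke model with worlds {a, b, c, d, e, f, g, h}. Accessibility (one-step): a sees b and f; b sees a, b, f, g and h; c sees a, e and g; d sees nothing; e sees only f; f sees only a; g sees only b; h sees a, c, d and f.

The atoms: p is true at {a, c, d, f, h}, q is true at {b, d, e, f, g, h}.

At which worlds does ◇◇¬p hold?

{a, b, c, f, g, h}

a: successors {b, f}; ◇¬p there: b:T, f:F. ✓
b: successors {a, b, f, g, h}; ◇¬p there: a:T, b:T, f:F, g:T, h:F. ✓
c: successors {a, e, g}; ◇¬p there: a:T, e:F, g:T. ✓
d: no successors, so ◇◇¬p fails. ✗
e: successors {f}; ◇¬p there: f:F. ✗
f: successors {a}; ◇¬p there: a:T. ✓
g: successors {b}; ◇¬p there: b:T. ✓
h: successors {a, c, d, f}; ◇¬p there: a:T, c:T, d:F, f:F. ✓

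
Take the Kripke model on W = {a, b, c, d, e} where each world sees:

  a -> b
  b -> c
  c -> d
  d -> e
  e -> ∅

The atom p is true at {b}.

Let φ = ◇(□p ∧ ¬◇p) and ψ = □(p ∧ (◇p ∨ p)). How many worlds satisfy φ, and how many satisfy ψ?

For ◇(□p ∧ ¬◇p):
a: successors {b}; □p ∧ ¬◇p there: b:F. ✗
b: successors {c}; □p ∧ ¬◇p there: c:F. ✗
c: successors {d}; □p ∧ ¬◇p there: d:F. ✗
d: successors {e}; □p ∧ ¬◇p there: e:T. ✓
e: no successors, so ◇(□p ∧ ¬◇p) fails. ✗
— 1 world.
For □(p ∧ (◇p ∨ p)):
a: successors {b}; p ∧ (◇p ∨ p) there: b:T. ✓
b: successors {c}; p ∧ (◇p ∨ p) there: c:F. ✗
c: successors {d}; p ∧ (◇p ∨ p) there: d:F. ✗
d: successors {e}; p ∧ (◇p ∨ p) there: e:F. ✗
e: no successors, so □(p ∧ (◇p ∨ p)) holds vacuously. ✓
— 2 worlds.

1 and 2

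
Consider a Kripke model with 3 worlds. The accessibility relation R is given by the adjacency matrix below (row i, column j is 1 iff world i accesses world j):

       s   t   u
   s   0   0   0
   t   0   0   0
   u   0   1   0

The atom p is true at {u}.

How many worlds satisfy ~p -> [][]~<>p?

3

s: ~p is T, [][]~<>p is T. ✓
t: ~p is T, [][]~<>p is T. ✓
u: ~p is F, [][]~<>p is T. ✓
Satisfying worlds: {s, t, u}.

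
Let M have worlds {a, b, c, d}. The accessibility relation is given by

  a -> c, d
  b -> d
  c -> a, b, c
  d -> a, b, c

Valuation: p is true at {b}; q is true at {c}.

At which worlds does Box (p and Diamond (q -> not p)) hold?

∅

a: successors {c, d}; p and Diamond (q -> not p) there: c:F, d:F. ✗
b: successors {d}; p and Diamond (q -> not p) there: d:F. ✗
c: successors {a, b, c}; p and Diamond (q -> not p) there: a:F, b:T, c:F. ✗
d: successors {a, b, c}; p and Diamond (q -> not p) there: a:F, b:T, c:F. ✗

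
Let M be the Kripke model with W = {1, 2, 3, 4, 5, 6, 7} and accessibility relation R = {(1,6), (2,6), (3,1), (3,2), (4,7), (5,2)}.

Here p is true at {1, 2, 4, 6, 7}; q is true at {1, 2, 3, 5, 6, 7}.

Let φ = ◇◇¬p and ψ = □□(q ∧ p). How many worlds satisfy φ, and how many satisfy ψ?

For ◇◇¬p:
1: successors {6}; ◇¬p there: 6:F. ✗
2: successors {6}; ◇¬p there: 6:F. ✗
3: successors {1, 2}; ◇¬p there: 1:F, 2:F. ✗
4: successors {7}; ◇¬p there: 7:F. ✗
5: successors {2}; ◇¬p there: 2:F. ✗
6: no successors, so ◇◇¬p fails. ✗
7: no successors, so ◇◇¬p fails. ✗
— 0 worlds.
For □□(q ∧ p):
1: successors {6}; □(q ∧ p) there: 6:T. ✓
2: successors {6}; □(q ∧ p) there: 6:T. ✓
3: successors {1, 2}; □(q ∧ p) there: 1:T, 2:T. ✓
4: successors {7}; □(q ∧ p) there: 7:T. ✓
5: successors {2}; □(q ∧ p) there: 2:T. ✓
6: no successors, so □□(q ∧ p) holds vacuously. ✓
7: no successors, so □□(q ∧ p) holds vacuously. ✓
— 7 worlds.

0 and 7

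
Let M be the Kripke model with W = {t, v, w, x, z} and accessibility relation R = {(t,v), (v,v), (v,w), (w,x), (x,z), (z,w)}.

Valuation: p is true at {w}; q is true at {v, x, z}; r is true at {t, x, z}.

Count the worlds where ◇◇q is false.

t: successors {v}; ◇q there: v:T. ✓
v: successors {v, w}; ◇q there: v:T, w:T. ✓
w: successors {x}; ◇q there: x:T. ✓
x: successors {z}; ◇q there: z:F. ✗
z: successors {w}; ◇q there: w:T. ✓
Satisfying worlds: {t, v, w, z}.
So ◇◇q fails at the other 1 world.

1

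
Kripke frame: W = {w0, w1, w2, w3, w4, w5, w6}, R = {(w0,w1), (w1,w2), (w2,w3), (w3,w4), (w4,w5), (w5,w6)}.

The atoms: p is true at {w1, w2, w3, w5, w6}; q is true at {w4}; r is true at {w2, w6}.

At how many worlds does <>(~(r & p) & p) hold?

w0: successors {w1}; ~(r & p) & p there: w1:T. ✓
w1: successors {w2}; ~(r & p) & p there: w2:F. ✗
w2: successors {w3}; ~(r & p) & p there: w3:T. ✓
w3: successors {w4}; ~(r & p) & p there: w4:F. ✗
w4: successors {w5}; ~(r & p) & p there: w5:T. ✓
w5: successors {w6}; ~(r & p) & p there: w6:F. ✗
w6: no successors, so <>(~(r & p) & p) fails. ✗
Satisfying worlds: {w0, w2, w4}.

3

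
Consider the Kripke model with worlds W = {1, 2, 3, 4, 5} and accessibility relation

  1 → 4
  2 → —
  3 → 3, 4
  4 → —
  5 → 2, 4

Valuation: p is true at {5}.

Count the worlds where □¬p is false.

1: successors {4}; ¬p there: 4:T. ✓
2: no successors, so □¬p holds vacuously. ✓
3: successors {3, 4}; ¬p there: 3:T, 4:T. ✓
4: no successors, so □¬p holds vacuously. ✓
5: successors {2, 4}; ¬p there: 2:T, 4:T. ✓
Satisfying worlds: {1, 2, 3, 4, 5}.
So □¬p fails at the other 0 worlds.

0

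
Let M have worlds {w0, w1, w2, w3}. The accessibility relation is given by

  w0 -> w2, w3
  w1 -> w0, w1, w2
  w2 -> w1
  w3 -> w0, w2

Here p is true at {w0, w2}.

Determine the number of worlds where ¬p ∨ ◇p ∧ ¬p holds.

2

w0: ¬p is F, ◇p ∧ ¬p is F. ✗
w1: ¬p is T, ◇p ∧ ¬p is T. ✓
w2: ¬p is F, ◇p ∧ ¬p is F. ✗
w3: ¬p is T, ◇p ∧ ¬p is T. ✓
Satisfying worlds: {w1, w3}.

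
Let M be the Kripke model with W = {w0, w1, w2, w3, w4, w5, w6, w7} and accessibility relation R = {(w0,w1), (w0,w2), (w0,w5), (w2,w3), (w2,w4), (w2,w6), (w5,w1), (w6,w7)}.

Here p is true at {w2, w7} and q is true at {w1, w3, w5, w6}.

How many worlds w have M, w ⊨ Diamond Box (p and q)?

4

w0: successors {w1, w2, w5}; Box (p and q) there: w1:T, w2:F, w5:F. ✓
w1: no successors, so Diamond Box (p and q) fails. ✗
w2: successors {w3, w4, w6}; Box (p and q) there: w3:T, w4:T, w6:F. ✓
w3: no successors, so Diamond Box (p and q) fails. ✗
w4: no successors, so Diamond Box (p and q) fails. ✗
w5: successors {w1}; Box (p and q) there: w1:T. ✓
w6: successors {w7}; Box (p and q) there: w7:T. ✓
w7: no successors, so Diamond Box (p and q) fails. ✗
Satisfying worlds: {w0, w2, w5, w6}.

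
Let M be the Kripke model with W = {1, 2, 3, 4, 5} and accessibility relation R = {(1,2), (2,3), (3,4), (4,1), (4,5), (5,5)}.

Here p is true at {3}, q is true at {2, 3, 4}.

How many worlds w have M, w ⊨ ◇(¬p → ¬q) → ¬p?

5

1: ◇(¬p → ¬q) is F, ¬p is T. ✓
2: ◇(¬p → ¬q) is T, ¬p is T. ✓
3: ◇(¬p → ¬q) is F, ¬p is F. ✓
4: ◇(¬p → ¬q) is T, ¬p is T. ✓
5: ◇(¬p → ¬q) is T, ¬p is T. ✓
Satisfying worlds: {1, 2, 3, 4, 5}.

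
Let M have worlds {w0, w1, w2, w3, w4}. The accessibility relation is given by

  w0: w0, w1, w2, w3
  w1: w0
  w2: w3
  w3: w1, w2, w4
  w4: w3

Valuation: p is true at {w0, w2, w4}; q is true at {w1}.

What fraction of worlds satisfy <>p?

3/5

w0: successors {w0, w1, w2, w3}; p there: w0:T, w1:F, w2:T, w3:F. ✓
w1: successors {w0}; p there: w0:T. ✓
w2: successors {w3}; p there: w3:F. ✗
w3: successors {w1, w2, w4}; p there: w1:F, w2:T, w4:T. ✓
w4: successors {w3}; p there: w3:F. ✗
That's 3 of 5 worlds, so 3/5.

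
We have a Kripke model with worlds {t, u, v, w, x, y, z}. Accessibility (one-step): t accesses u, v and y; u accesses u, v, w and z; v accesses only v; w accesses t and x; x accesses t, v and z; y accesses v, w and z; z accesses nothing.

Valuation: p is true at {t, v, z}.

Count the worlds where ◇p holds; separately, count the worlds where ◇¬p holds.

For ◇p:
t: successors {u, v, y}; p there: u:F, v:T, y:F. ✓
u: successors {u, v, w, z}; p there: u:F, v:T, w:F, z:T. ✓
v: successors {v}; p there: v:T. ✓
w: successors {t, x}; p there: t:T, x:F. ✓
x: successors {t, v, z}; p there: t:T, v:T, z:T. ✓
y: successors {v, w, z}; p there: v:T, w:F, z:T. ✓
z: no successors, so ◇p fails. ✗
— 6 worlds.
For ◇¬p:
t: successors {u, v, y}; ¬p there: u:T, v:F, y:T. ✓
u: successors {u, v, w, z}; ¬p there: u:T, v:F, w:T, z:F. ✓
v: successors {v}; ¬p there: v:F. ✗
w: successors {t, x}; ¬p there: t:F, x:T. ✓
x: successors {t, v, z}; ¬p there: t:F, v:F, z:F. ✗
y: successors {v, w, z}; ¬p there: v:F, w:T, z:F. ✓
z: no successors, so ◇¬p fails. ✗
— 4 worlds.

6 and 4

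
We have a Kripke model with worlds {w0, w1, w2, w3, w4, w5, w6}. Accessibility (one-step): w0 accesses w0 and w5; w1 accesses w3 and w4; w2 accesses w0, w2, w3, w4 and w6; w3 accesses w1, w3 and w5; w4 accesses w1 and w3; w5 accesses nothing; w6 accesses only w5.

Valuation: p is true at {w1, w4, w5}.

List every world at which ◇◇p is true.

{w0, w1, w2, w3, w4}

w0: successors {w0, w5}; ◇p there: w0:T, w5:F. ✓
w1: successors {w3, w4}; ◇p there: w3:T, w4:T. ✓
w2: successors {w0, w2, w3, w4, w6}; ◇p there: w0:T, w2:T, w3:T, w4:T, w6:T. ✓
w3: successors {w1, w3, w5}; ◇p there: w1:T, w3:T, w5:F. ✓
w4: successors {w1, w3}; ◇p there: w1:T, w3:T. ✓
w5: no successors, so ◇◇p fails. ✗
w6: successors {w5}; ◇p there: w5:F. ✗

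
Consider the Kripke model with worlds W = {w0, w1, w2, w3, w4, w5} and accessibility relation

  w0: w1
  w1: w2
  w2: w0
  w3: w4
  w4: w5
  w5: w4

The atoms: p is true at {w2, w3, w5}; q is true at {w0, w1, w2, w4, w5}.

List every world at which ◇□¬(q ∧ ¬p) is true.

w0: successors {w1}; □¬(q ∧ ¬p) there: w1:T. ✓
w1: successors {w2}; □¬(q ∧ ¬p) there: w2:F. ✗
w2: successors {w0}; □¬(q ∧ ¬p) there: w0:F. ✗
w3: successors {w4}; □¬(q ∧ ¬p) there: w4:T. ✓
w4: successors {w5}; □¬(q ∧ ¬p) there: w5:F. ✗
w5: successors {w4}; □¬(q ∧ ¬p) there: w4:T. ✓

{w0, w3, w5}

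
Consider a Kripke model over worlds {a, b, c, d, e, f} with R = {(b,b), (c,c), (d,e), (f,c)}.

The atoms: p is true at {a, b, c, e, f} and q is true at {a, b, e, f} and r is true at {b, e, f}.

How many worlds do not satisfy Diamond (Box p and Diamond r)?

a: no successors, so Diamond (Box p and Diamond r) fails. ✗
b: successors {b}; Box p and Diamond r there: b:T. ✓
c: successors {c}; Box p and Diamond r there: c:F. ✗
d: successors {e}; Box p and Diamond r there: e:F. ✗
e: no successors, so Diamond (Box p and Diamond r) fails. ✗
f: successors {c}; Box p and Diamond r there: c:F. ✗
Satisfying worlds: {b}.
So Diamond (Box p and Diamond r) fails at the other 5 worlds.

5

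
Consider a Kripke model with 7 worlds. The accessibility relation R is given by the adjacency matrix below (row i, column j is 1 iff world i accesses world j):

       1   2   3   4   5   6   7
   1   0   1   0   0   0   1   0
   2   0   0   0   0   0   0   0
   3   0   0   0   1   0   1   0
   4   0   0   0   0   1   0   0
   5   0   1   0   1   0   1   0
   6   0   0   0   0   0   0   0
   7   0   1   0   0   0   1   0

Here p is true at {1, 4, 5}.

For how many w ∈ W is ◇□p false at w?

1: successors {2, 6}; □p there: 2:T, 6:T. ✓
2: no successors, so ◇□p fails. ✗
3: successors {4, 6}; □p there: 4:T, 6:T. ✓
4: successors {5}; □p there: 5:F. ✗
5: successors {2, 4, 6}; □p there: 2:T, 4:T, 6:T. ✓
6: no successors, so ◇□p fails. ✗
7: successors {2, 6}; □p there: 2:T, 6:T. ✓
Satisfying worlds: {1, 3, 5, 7}.
So ◇□p fails at the other 3 worlds.

3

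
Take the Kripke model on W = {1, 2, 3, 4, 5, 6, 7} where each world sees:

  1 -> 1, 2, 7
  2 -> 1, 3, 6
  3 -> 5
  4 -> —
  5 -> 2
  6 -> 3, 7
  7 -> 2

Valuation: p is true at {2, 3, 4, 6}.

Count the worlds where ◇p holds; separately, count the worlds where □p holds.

5 and 3

For ◇p:
1: successors {1, 2, 7}; p there: 1:F, 2:T, 7:F. ✓
2: successors {1, 3, 6}; p there: 1:F, 3:T, 6:T. ✓
3: successors {5}; p there: 5:F. ✗
4: no successors, so ◇p fails. ✗
5: successors {2}; p there: 2:T. ✓
6: successors {3, 7}; p there: 3:T, 7:F. ✓
7: successors {2}; p there: 2:T. ✓
— 5 worlds.
For □p:
1: successors {1, 2, 7}; p there: 1:F, 2:T, 7:F. ✗
2: successors {1, 3, 6}; p there: 1:F, 3:T, 6:T. ✗
3: successors {5}; p there: 5:F. ✗
4: no successors, so □p holds vacuously. ✓
5: successors {2}; p there: 2:T. ✓
6: successors {3, 7}; p there: 3:T, 7:F. ✗
7: successors {2}; p there: 2:T. ✓
— 3 worlds.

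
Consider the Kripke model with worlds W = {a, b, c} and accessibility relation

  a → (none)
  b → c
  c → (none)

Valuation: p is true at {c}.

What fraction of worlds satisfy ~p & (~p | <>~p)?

a: ~p is T, ~p | <>~p is T. ✓
b: ~p is T, ~p | <>~p is T. ✓
c: ~p is F, ~p | <>~p is F. ✗
That's 2 of 3 worlds, so 2/3.

2/3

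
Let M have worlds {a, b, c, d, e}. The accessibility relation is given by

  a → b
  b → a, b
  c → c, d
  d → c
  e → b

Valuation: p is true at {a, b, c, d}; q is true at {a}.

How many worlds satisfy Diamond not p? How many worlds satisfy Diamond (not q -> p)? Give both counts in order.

For Diamond not p:
a: successors {b}; not p there: b:F. ✗
b: successors {a, b}; not p there: a:F, b:F. ✗
c: successors {c, d}; not p there: c:F, d:F. ✗
d: successors {c}; not p there: c:F. ✗
e: successors {b}; not p there: b:F. ✗
— 0 worlds.
For Diamond (not q -> p):
a: successors {b}; not q -> p there: b:T. ✓
b: successors {a, b}; not q -> p there: a:T, b:T. ✓
c: successors {c, d}; not q -> p there: c:T, d:T. ✓
d: successors {c}; not q -> p there: c:T. ✓
e: successors {b}; not q -> p there: b:T. ✓
— 5 worlds.

0 and 5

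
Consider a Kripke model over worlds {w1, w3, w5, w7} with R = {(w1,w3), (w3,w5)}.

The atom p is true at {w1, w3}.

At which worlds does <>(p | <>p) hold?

w1: successors {w3}; p | <>p there: w3:T. ✓
w3: successors {w5}; p | <>p there: w5:F. ✗
w5: no successors, so <>(p | <>p) fails. ✗
w7: no successors, so <>(p | <>p) fails. ✗

{w1}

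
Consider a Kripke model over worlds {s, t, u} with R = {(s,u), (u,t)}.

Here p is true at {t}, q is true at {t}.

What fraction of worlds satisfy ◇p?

1/3

s: successors {u}; p there: u:F. ✗
t: no successors, so ◇p fails. ✗
u: successors {t}; p there: t:T. ✓
That's 1 of 3 worlds, so 1/3.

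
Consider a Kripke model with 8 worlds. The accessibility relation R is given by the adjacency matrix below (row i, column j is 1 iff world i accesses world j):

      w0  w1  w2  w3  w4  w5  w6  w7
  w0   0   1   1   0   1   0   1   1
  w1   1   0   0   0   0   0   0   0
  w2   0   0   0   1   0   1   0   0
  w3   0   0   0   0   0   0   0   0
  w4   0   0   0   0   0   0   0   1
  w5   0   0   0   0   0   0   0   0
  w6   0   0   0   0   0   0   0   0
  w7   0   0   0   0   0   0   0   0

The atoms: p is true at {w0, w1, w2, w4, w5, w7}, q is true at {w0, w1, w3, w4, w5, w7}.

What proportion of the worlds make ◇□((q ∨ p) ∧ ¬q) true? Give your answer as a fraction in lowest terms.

3/8

w0: successors {w1, w2, w4, w6, w7}; □((q ∨ p) ∧ ¬q) there: w1:F, w2:F, w4:F, w6:T, w7:T. ✓
w1: successors {w0}; □((q ∨ p) ∧ ¬q) there: w0:F. ✗
w2: successors {w3, w5}; □((q ∨ p) ∧ ¬q) there: w3:T, w5:T. ✓
w3: no successors, so ◇□((q ∨ p) ∧ ¬q) fails. ✗
w4: successors {w7}; □((q ∨ p) ∧ ¬q) there: w7:T. ✓
w5: no successors, so ◇□((q ∨ p) ∧ ¬q) fails. ✗
w6: no successors, so ◇□((q ∨ p) ∧ ¬q) fails. ✗
w7: no successors, so ◇□((q ∨ p) ∧ ¬q) fails. ✗
That's 3 of 8 worlds, so 3/8.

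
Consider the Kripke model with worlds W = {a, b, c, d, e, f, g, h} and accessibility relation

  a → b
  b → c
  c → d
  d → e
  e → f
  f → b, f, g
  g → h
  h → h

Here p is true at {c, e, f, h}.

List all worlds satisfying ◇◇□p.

{b, c, e, f, g, h}

a: successors {b}; ◇□p there: b:F. ✗
b: successors {c}; ◇□p there: c:T. ✓
c: successors {d}; ◇□p there: d:T. ✓
d: successors {e}; ◇□p there: e:F. ✗
e: successors {f}; ◇□p there: f:T. ✓
f: successors {b, f, g}; ◇□p there: b:F, f:T, g:T. ✓
g: successors {h}; ◇□p there: h:T. ✓
h: successors {h}; ◇□p there: h:T. ✓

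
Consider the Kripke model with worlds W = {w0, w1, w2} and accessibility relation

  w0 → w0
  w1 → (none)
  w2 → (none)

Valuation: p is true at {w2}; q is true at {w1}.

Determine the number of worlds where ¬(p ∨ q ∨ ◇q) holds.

w0: p ∨ q ∨ ◇q is F. ✓
w1: p ∨ q ∨ ◇q is T. ✗
w2: p ∨ q ∨ ◇q is T. ✗
Satisfying worlds: {w0}.

1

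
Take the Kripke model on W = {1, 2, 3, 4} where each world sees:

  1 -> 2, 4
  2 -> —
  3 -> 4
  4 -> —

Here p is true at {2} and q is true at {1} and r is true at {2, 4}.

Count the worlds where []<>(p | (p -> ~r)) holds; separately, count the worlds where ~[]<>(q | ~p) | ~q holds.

For []<>(p | (p -> ~r)):
1: successors {2, 4}; <>(p | (p -> ~r)) there: 2:F, 4:F. ✗
2: no successors, so []<>(p | (p -> ~r)) holds vacuously. ✓
3: successors {4}; <>(p | (p -> ~r)) there: 4:F. ✗
4: no successors, so []<>(p | (p -> ~r)) holds vacuously. ✓
— 2 worlds.
For ~[]<>(q | ~p) | ~q:
1: ~[]<>(q | ~p) is T, ~q is F. ✓
2: ~[]<>(q | ~p) is F, ~q is T. ✓
3: ~[]<>(q | ~p) is T, ~q is T. ✓
4: ~[]<>(q | ~p) is F, ~q is T. ✓
— 4 worlds.

2 and 4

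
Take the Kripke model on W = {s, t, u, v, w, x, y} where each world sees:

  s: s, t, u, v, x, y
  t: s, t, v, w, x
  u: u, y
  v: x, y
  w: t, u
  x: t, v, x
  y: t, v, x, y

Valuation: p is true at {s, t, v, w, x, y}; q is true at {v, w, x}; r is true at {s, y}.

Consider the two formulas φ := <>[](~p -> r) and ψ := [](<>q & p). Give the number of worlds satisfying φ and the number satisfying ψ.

7 and 3

For <>[](~p -> r):
s: successors {s, t, u, v, x, y}; [](~p -> r) there: s:F, t:T, u:F, v:T, x:T, y:T. ✓
t: successors {s, t, v, w, x}; [](~p -> r) there: s:F, t:T, v:T, w:F, x:T. ✓
u: successors {u, y}; [](~p -> r) there: u:F, y:T. ✓
v: successors {x, y}; [](~p -> r) there: x:T, y:T. ✓
w: successors {t, u}; [](~p -> r) there: t:T, u:F. ✓
x: successors {t, v, x}; [](~p -> r) there: t:T, v:T, x:T. ✓
y: successors {t, v, x, y}; [](~p -> r) there: t:T, v:T, x:T, y:T. ✓
— 7 worlds.
For [](<>q & p):
s: successors {s, t, u, v, x, y}; <>q & p there: s:T, t:T, u:F, v:T, x:T, y:T. ✗
t: successors {s, t, v, w, x}; <>q & p there: s:T, t:T, v:T, w:F, x:T. ✗
u: successors {u, y}; <>q & p there: u:F, y:T. ✗
v: successors {x, y}; <>q & p there: x:T, y:T. ✓
w: successors {t, u}; <>q & p there: t:T, u:F. ✗
x: successors {t, v, x}; <>q & p there: t:T, v:T, x:T. ✓
y: successors {t, v, x, y}; <>q & p there: t:T, v:T, x:T, y:T. ✓
— 3 worlds.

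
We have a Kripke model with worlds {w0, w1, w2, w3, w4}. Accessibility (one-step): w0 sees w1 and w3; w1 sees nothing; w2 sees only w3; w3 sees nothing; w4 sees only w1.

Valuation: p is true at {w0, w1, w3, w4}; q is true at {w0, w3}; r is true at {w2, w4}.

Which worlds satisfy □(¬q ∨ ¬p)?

{w1, w3, w4}

w0: successors {w1, w3}; ¬q ∨ ¬p there: w1:T, w3:F. ✗
w1: no successors, so □(¬q ∨ ¬p) holds vacuously. ✓
w2: successors {w3}; ¬q ∨ ¬p there: w3:F. ✗
w3: no successors, so □(¬q ∨ ¬p) holds vacuously. ✓
w4: successors {w1}; ¬q ∨ ¬p there: w1:T. ✓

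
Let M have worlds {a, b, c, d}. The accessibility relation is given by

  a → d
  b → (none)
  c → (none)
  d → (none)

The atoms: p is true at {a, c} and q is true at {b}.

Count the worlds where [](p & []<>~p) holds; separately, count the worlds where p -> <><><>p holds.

For [](p & []<>~p):
a: successors {d}; p & []<>~p there: d:F. ✗
b: no successors, so [](p & []<>~p) holds vacuously. ✓
c: no successors, so [](p & []<>~p) holds vacuously. ✓
d: no successors, so [](p & []<>~p) holds vacuously. ✓
— 3 worlds.
For p -> <><><>p:
a: p is T, <><><>p is F. ✗
b: p is F, <><><>p is F. ✓
c: p is T, <><><>p is F. ✗
d: p is F, <><><>p is F. ✓
— 2 worlds.

3 and 2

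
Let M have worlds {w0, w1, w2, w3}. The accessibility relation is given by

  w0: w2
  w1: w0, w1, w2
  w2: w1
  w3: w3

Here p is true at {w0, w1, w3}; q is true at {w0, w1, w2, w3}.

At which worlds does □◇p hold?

{w0, w2, w3}

w0: successors {w2}; ◇p there: w2:T. ✓
w1: successors {w0, w1, w2}; ◇p there: w0:F, w1:T, w2:T. ✗
w2: successors {w1}; ◇p there: w1:T. ✓
w3: successors {w3}; ◇p there: w3:T. ✓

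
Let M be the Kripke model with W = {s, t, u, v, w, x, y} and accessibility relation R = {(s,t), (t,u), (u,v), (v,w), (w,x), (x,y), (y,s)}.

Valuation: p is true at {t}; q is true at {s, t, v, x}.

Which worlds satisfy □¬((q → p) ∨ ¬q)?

s: successors {t}; ¬((q → p) ∨ ¬q) there: t:F. ✗
t: successors {u}; ¬((q → p) ∨ ¬q) there: u:F. ✗
u: successors {v}; ¬((q → p) ∨ ¬q) there: v:T. ✓
v: successors {w}; ¬((q → p) ∨ ¬q) there: w:F. ✗
w: successors {x}; ¬((q → p) ∨ ¬q) there: x:T. ✓
x: successors {y}; ¬((q → p) ∨ ¬q) there: y:F. ✗
y: successors {s}; ¬((q → p) ∨ ¬q) there: s:T. ✓

{u, w, y}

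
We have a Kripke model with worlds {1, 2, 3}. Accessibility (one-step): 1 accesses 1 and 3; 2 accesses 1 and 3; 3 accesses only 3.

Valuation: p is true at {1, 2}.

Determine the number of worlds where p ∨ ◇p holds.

1: p is T, ◇p is T. ✓
2: p is T, ◇p is T. ✓
3: p is F, ◇p is F. ✗
Satisfying worlds: {1, 2}.

2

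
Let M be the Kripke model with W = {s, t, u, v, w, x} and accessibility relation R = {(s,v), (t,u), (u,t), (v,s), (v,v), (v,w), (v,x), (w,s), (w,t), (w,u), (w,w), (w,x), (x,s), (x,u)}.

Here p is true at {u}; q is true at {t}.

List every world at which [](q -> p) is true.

{s, t, v, x}

s: successors {v}; q -> p there: v:T. ✓
t: successors {u}; q -> p there: u:T. ✓
u: successors {t}; q -> p there: t:F. ✗
v: successors {s, v, w, x}; q -> p there: s:T, v:T, w:T, x:T. ✓
w: successors {s, t, u, w, x}; q -> p there: s:T, t:F, u:T, w:T, x:T. ✗
x: successors {s, u}; q -> p there: s:T, u:T. ✓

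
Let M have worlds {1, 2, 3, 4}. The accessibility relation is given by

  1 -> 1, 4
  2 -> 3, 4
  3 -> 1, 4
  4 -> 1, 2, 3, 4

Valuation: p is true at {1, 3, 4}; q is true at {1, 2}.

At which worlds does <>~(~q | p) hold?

{4}

1: successors {1, 4}; ~(~q | p) there: 1:F, 4:F. ✗
2: successors {3, 4}; ~(~q | p) there: 3:F, 4:F. ✗
3: successors {1, 4}; ~(~q | p) there: 1:F, 4:F. ✗
4: successors {1, 2, 3, 4}; ~(~q | p) there: 1:F, 2:T, 3:F, 4:F. ✓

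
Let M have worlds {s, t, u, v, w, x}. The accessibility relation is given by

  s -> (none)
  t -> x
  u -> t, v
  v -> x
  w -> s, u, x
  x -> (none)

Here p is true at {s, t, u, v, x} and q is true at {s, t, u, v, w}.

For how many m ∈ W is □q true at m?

3

s: no successors, so □q holds vacuously. ✓
t: successors {x}; q there: x:F. ✗
u: successors {t, v}; q there: t:T, v:T. ✓
v: successors {x}; q there: x:F. ✗
w: successors {s, u, x}; q there: s:T, u:T, x:F. ✗
x: no successors, so □q holds vacuously. ✓
Satisfying worlds: {s, u, x}.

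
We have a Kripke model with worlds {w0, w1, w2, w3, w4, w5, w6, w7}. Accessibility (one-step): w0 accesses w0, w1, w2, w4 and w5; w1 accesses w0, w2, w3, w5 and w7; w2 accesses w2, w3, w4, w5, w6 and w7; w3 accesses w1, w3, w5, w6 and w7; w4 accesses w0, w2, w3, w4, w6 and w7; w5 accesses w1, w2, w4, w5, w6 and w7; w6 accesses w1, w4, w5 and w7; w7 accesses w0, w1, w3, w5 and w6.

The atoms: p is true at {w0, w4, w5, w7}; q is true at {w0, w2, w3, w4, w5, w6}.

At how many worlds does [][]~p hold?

0

w0: successors {w0, w1, w2, w4, w5}; []~p there: w0:F, w1:F, w2:F, w4:F, w5:F. ✗
w1: successors {w0, w2, w3, w5, w7}; []~p there: w0:F, w2:F, w3:F, w5:F, w7:F. ✗
w2: successors {w2, w3, w4, w5, w6, w7}; []~p there: w2:F, w3:F, w4:F, w5:F, w6:F, w7:F. ✗
w3: successors {w1, w3, w5, w6, w7}; []~p there: w1:F, w3:F, w5:F, w6:F, w7:F. ✗
w4: successors {w0, w2, w3, w4, w6, w7}; []~p there: w0:F, w2:F, w3:F, w4:F, w6:F, w7:F. ✗
w5: successors {w1, w2, w4, w5, w6, w7}; []~p there: w1:F, w2:F, w4:F, w5:F, w6:F, w7:F. ✗
w6: successors {w1, w4, w5, w7}; []~p there: w1:F, w4:F, w5:F, w7:F. ✗
w7: successors {w0, w1, w3, w5, w6}; []~p there: w0:F, w1:F, w3:F, w5:F, w6:F. ✗
Satisfying worlds: ∅.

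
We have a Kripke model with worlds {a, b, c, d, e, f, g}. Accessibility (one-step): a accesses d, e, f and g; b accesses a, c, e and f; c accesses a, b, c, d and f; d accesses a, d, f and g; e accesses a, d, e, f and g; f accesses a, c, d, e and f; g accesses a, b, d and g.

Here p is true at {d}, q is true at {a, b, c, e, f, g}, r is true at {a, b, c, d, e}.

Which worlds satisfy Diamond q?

a: successors {d, e, f, g}; q there: d:F, e:T, f:T, g:T. ✓
b: successors {a, c, e, f}; q there: a:T, c:T, e:T, f:T. ✓
c: successors {a, b, c, d, f}; q there: a:T, b:T, c:T, d:F, f:T. ✓
d: successors {a, d, f, g}; q there: a:T, d:F, f:T, g:T. ✓
e: successors {a, d, e, f, g}; q there: a:T, d:F, e:T, f:T, g:T. ✓
f: successors {a, c, d, e, f}; q there: a:T, c:T, d:F, e:T, f:T. ✓
g: successors {a, b, d, g}; q there: a:T, b:T, d:F, g:T. ✓

{a, b, c, d, e, f, g}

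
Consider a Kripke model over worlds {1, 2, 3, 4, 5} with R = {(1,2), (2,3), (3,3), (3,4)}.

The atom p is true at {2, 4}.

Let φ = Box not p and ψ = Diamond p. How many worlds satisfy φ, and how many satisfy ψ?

3 and 2

For Box not p:
1: successors {2}; not p there: 2:F. ✗
2: successors {3}; not p there: 3:T. ✓
3: successors {3, 4}; not p there: 3:T, 4:F. ✗
4: no successors, so Box not p holds vacuously. ✓
5: no successors, so Box not p holds vacuously. ✓
— 3 worlds.
For Diamond p:
1: successors {2}; p there: 2:T. ✓
2: successors {3}; p there: 3:F. ✗
3: successors {3, 4}; p there: 3:F, 4:T. ✓
4: no successors, so Diamond p fails. ✗
5: no successors, so Diamond p fails. ✗
— 2 worlds.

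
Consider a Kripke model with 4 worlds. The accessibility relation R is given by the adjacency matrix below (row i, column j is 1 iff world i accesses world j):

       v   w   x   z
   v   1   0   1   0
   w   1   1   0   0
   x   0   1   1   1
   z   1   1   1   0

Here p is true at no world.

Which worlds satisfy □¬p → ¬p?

{v, w, x, z}

v: □¬p is T, ¬p is T. ✓
w: □¬p is T, ¬p is T. ✓
x: □¬p is T, ¬p is T. ✓
z: □¬p is T, ¬p is T. ✓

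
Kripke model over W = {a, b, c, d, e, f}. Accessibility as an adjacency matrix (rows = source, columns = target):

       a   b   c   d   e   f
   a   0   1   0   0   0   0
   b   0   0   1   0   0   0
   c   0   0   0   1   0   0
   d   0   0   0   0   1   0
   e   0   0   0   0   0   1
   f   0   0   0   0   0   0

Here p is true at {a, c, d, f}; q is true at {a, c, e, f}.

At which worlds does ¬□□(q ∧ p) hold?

{b, c}

a: □□(q ∧ p) is T. ✗
b: □□(q ∧ p) is F. ✓
c: □□(q ∧ p) is F. ✓
d: □□(q ∧ p) is T. ✗
e: □□(q ∧ p) is T. ✗
f: □□(q ∧ p) is T. ✗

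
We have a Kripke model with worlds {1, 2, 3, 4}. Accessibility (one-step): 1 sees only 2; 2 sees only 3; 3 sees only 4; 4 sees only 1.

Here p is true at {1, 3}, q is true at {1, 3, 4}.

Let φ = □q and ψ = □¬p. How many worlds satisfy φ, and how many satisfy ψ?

For □q:
1: successors {2}; q there: 2:F. ✗
2: successors {3}; q there: 3:T. ✓
3: successors {4}; q there: 4:T. ✓
4: successors {1}; q there: 1:T. ✓
— 3 worlds.
For □¬p:
1: successors {2}; ¬p there: 2:T. ✓
2: successors {3}; ¬p there: 3:F. ✗
3: successors {4}; ¬p there: 4:T. ✓
4: successors {1}; ¬p there: 1:F. ✗
— 2 worlds.

3 and 2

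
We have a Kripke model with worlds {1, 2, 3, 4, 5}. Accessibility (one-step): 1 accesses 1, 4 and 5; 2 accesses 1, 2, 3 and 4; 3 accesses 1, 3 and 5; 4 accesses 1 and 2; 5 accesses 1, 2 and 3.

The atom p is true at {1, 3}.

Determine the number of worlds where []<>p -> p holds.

1: []<>p is T, p is T. ✓
2: []<>p is T, p is F. ✗
3: []<>p is T, p is T. ✓
4: []<>p is T, p is F. ✗
5: []<>p is T, p is F. ✗
Satisfying worlds: {1, 3}.

2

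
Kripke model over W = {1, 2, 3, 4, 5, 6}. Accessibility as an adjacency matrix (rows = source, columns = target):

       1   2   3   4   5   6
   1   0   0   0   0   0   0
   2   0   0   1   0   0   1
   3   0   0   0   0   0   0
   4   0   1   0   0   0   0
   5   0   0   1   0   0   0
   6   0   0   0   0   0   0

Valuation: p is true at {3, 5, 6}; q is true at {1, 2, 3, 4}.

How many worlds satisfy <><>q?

1

1: no successors, so <><>q fails. ✗
2: successors {3, 6}; <>q there: 3:F, 6:F. ✗
3: no successors, so <><>q fails. ✗
4: successors {2}; <>q there: 2:T. ✓
5: successors {3}; <>q there: 3:F. ✗
6: no successors, so <><>q fails. ✗
Satisfying worlds: {4}.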